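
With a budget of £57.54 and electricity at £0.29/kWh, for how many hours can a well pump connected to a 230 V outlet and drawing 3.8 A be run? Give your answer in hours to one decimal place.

227.0 h

Power = 3.8 A × 230 V = 874 W = 0.874 kW
Energy available = £57.54 ÷ £0.29/kWh = 198.4138 kWh
Hours = 198.4138 kWh ÷ 0.874 kW = 227.0 h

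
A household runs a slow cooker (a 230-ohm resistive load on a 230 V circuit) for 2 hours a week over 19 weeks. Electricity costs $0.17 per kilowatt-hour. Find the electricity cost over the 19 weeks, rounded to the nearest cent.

Power = V²/R = 230²/230 = 230 W = 0.23 kW
Runtime = 2 h/week × 19 weeks = 38 h
Energy = 0.23 kW × 38 h = 8.74 kWh
Cost = 8.74 kWh × $0.17/kWh = $1.49

$1.49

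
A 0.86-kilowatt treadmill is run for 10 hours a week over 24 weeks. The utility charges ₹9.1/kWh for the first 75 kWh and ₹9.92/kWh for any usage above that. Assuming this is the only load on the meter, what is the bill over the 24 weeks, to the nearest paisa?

₹1985.99

Runtime = 10 h/week × 24 weeks = 240 h
Energy = 0.86 kW × 240 h = 206.4 kWh
Tier 1 (0–75 kWh): 75 × ₹9.1 = ₹682.5
Above 75 kWh: 131.4 × ₹9.92 = ₹1303.488
Bill = ₹1985.99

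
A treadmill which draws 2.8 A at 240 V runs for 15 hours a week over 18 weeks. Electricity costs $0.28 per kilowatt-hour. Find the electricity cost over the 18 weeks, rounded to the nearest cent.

$50.80

Power = 2.8 A × 240 V = 672 W = 0.672 kW
Runtime = 15 h/week × 18 weeks = 270 h
Energy = 0.672 kW × 270 h = 181.44 kWh
Cost = 181.44 kWh × $0.28/kWh = $50.80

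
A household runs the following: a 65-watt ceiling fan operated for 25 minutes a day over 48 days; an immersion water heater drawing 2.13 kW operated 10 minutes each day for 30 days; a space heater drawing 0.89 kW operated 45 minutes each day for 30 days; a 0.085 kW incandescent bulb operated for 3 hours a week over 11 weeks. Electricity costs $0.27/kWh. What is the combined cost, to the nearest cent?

ceiling fan: Runtime = 25 min × 48 = 1200 min = 20 h
ceiling fan: 0.065 kW × 20 h = 1.3 kWh
immersion water heater: Runtime = 10 min × 30 = 300 min = 5 h
immersion water heater: 2.13 kW × 5 h = 10.65 kWh
space heater: Runtime = 45 min × 30 = 1350 min = 22.5 h
space heater: 0.89 kW × 22.5 h = 20.025 kWh
incandescent bulb: Runtime = 3 h/week × 11 weeks = 33 h
incandescent bulb: 0.085 kW × 33 h = 2.805 kWh
Total energy = 34.78 kWh
Cost = 34.78 × $0.27 = $9.39

$9.39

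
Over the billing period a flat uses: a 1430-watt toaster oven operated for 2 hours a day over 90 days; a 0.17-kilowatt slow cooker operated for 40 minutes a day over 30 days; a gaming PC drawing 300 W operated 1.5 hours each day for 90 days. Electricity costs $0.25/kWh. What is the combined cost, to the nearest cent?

$75.33

toaster oven: Runtime = 2 h/day × 90 days = 180 h
toaster oven: 1.43 kW × 180 h = 257.4 kWh
slow cooker: Runtime = 40 min × 30 = 1200 min = 20 h
slow cooker: 0.17 kW × 20 h = 3.4 kWh
gaming PC: Runtime = 1.5 h/day × 90 days = 135 h
gaming PC: 0.3 kW × 135 h = 40.5 kWh
Total energy = 301.3 kWh
Cost = 301.3 × $0.25 = $75.33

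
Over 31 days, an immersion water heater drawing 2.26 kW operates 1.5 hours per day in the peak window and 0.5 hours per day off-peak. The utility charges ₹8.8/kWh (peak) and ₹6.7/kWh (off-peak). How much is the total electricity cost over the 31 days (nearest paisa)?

₹1159.49

Peak energy = 2.26 kW × 1.5 h × 31 = 105.09 kWh
Off-peak energy = 2.26 kW × 0.5 h × 31 = 35.03 kWh
Cost = 105.09 × ₹8.8 + 35.03 × ₹6.7 = ₹924.792 + ₹234.701 = ₹1159.49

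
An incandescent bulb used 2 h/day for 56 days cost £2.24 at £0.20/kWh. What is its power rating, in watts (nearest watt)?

Energy = £2.24 ÷ £0.20/kWh = 11.2 kWh
Runtime = 2 h/day × 56 days = 112 h
Power = 11.2 kWh ÷ 112 h = 0.1 kW = 100 W

100 W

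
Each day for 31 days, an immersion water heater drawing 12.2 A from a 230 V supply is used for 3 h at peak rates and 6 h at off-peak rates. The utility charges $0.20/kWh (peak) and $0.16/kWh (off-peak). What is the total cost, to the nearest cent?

Power = 12.2 A × 230 V = 2806 W = 2.806 kW
Peak energy = 2.806 kW × 3 h × 31 = 260.958 kWh
Off-peak energy = 2.806 kW × 6 h × 31 = 521.916 kWh
Cost = 260.958 × $0.20 + 521.916 × $0.16 = $52.1916 + $83.50656 = $135.70

$135.70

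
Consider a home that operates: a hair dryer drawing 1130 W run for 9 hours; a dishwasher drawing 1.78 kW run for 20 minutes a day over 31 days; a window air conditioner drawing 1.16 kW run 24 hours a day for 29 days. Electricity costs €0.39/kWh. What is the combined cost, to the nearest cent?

€326.01

hair dryer: 1.13 kW × 9 h = 10.17 kWh
dishwasher: Runtime = 20 min × 31 = 620 min = 10.333333… h
dishwasher: 1.78 kW × 10.333333… h = 18.393333… kWh
window air conditioner: Runtime = 24 h × 29 = 696 h
window air conditioner: 1.16 kW × 696 h = 807.36 kWh
Total energy = 835.923333… kWh
Cost = 835.923333… × €0.39 = €326.01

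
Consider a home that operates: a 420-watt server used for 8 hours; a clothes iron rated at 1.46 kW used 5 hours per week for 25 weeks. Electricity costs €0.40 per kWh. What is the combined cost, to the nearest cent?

€74.34

server: 0.42 kW × 8 h = 3.36 kWh
clothes iron: Runtime = 5 h/week × 25 weeks = 125 h
clothes iron: 1.46 kW × 125 h = 182.5 kWh
Total energy = 185.86 kWh
Cost = 185.86 × €0.40 = €74.34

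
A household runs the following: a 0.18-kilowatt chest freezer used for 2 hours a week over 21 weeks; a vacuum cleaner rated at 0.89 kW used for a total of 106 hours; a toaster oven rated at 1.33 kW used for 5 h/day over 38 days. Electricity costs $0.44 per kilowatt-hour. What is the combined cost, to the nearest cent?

chest freezer: Runtime = 2 h/week × 21 weeks = 42 h
chest freezer: 0.18 kW × 42 h = 7.56 kWh
vacuum cleaner: 0.89 kW × 106 h = 94.34 kWh
toaster oven: Runtime = 5 h/day × 38 days = 190 h
toaster oven: 1.33 kW × 190 h = 252.7 kWh
Total energy = 354.6 kWh
Cost = 354.6 × $0.44 = $156.02

$156.02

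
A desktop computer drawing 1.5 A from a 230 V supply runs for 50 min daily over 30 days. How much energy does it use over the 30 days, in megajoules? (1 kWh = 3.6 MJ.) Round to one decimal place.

31.1 MJ

Power = 1.5 A × 230 V = 345 W = 0.345 kW
Runtime = 50 min × 30 = 1500 min = 25 h
Energy = 0.345 kW × 25 h = 8.625 kWh
= 8.625 × 3.6 MJ = 31.1 MJ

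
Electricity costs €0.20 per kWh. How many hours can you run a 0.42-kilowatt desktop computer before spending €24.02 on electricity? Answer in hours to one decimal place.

Energy available = €24.02 ÷ €0.20/kWh = 120.1 kWh
Hours = 120.1 kWh ÷ 0.42 kW = 286.0 h

286.0 h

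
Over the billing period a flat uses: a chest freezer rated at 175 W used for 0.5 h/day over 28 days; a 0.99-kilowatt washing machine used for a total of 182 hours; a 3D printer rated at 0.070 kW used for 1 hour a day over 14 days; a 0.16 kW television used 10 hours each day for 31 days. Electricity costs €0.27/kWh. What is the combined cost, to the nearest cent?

chest freezer: Runtime = 0.5 h/day × 28 days = 14 h
chest freezer: 0.175 kW × 14 h = 2.45 kWh
washing machine: 0.99 kW × 182 h = 180.18 kWh
3D printer: Runtime = 1 h/day × 14 days = 14 h
3D printer: 0.07 kW × 14 h = 0.98 kWh
television: Runtime = 10 h/day × 31 days = 310 h
television: 0.16 kW × 310 h = 49.6 kWh
Total energy = 233.21 kWh
Cost = 233.21 × €0.27 = €62.97

€62.97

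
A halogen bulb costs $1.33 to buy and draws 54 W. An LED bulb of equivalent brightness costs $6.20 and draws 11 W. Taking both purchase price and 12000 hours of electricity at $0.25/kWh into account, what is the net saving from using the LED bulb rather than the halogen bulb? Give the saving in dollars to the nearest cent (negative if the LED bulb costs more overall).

$124.13

halogen bulb: $1.33 + (54/1000) kW × 12000 h × $0.25 = $1.33 + $162 = $163.33
LED bulb: $6.20 + (11/1000) kW × 12000 h × $0.25 = $6.20 + $33 = $39.2
Saving = $163.33 − $39.2 = $124.13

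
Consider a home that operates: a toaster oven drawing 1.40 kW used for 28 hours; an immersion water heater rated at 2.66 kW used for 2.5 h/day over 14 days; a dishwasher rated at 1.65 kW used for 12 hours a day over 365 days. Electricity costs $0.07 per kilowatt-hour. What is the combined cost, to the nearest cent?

$515.15

toaster oven: 1.4 kW × 28 h = 39.2 kWh
immersion water heater: Runtime = 2.5 h/day × 14 days = 35 h
immersion water heater: 2.66 kW × 35 h = 93.1 kWh
dishwasher: Runtime = 12 h/day × 365 days = 4380 h
dishwasher: 1.65 kW × 4380 h = 7227 kWh
Total energy = 7359.3 kWh
Cost = 7359.3 × $0.07 = $515.15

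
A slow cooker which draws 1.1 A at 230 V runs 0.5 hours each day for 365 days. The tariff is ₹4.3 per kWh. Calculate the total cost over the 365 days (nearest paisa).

Power = 1.1 A × 230 V = 253 W = 0.253 kW
Runtime = 0.5 h/day × 365 days = 182.5 h
Energy = 0.253 kW × 182.5 h = 46.1725 kWh
Cost = 46.1725 kWh × ₹4.3/kWh = ₹198.54

₹198.54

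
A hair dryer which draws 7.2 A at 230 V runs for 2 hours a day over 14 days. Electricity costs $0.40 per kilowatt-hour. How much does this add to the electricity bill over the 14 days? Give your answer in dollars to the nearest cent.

Power = 7.2 A × 230 V = 1656 W = 1.656 kW
Runtime = 2 h/day × 14 days = 28 h
Energy = 1.656 kW × 28 h = 46.368 kWh
Cost = 46.368 kWh × $0.40/kWh = $18.55

$18.55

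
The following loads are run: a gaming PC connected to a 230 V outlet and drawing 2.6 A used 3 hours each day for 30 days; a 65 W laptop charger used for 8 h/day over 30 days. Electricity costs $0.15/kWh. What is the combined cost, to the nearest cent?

$10.41

gaming PC: Power = 2.6 A × 230 V = 598 W = 0.598 kW
gaming PC: Runtime = 3 h/day × 30 days = 90 h
gaming PC: 0.598 kW × 90 h = 53.82 kWh
laptop charger: Runtime = 8 h/day × 30 days = 240 h
laptop charger: 0.065 kW × 240 h = 15.6 kWh
Total energy = 69.42 kWh
Cost = 69.42 × $0.15 = $10.41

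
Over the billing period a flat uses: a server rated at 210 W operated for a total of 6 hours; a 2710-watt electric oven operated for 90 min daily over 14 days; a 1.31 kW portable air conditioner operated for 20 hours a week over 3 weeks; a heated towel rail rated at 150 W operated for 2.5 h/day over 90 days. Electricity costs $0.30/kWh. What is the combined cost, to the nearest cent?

$51.16

server: 0.21 kW × 6 h = 1.26 kWh
electric oven: Runtime = 90 min × 14 = 1260 min = 21 h
electric oven: 2.71 kW × 21 h = 56.91 kWh
portable air conditioner: Runtime = 20 h/week × 3 weeks = 60 h
portable air conditioner: 1.31 kW × 60 h = 78.6 kWh
heated towel rail: Runtime = 2.5 h/day × 90 days = 225 h
heated towel rail: 0.15 kW × 225 h = 33.75 kWh
Total energy = 170.52 kWh
Cost = 170.52 × $0.30 = $51.16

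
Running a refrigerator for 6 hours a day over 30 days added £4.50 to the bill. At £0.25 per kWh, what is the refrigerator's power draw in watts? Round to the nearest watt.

Energy = £4.50 ÷ £0.25/kWh = 18 kWh
Runtime = 6 h/day × 30 days = 180 h
Power = 18 kWh ÷ 180 h = 0.1 kW = 100 W

100 W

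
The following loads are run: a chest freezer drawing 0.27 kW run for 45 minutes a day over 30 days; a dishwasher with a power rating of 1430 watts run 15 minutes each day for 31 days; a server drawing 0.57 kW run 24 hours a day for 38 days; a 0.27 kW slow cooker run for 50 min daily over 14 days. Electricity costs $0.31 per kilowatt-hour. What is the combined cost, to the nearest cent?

$167.45

chest freezer: Runtime = 45 min × 30 = 1350 min = 22.5 h
chest freezer: 0.27 kW × 22.5 h = 6.075 kWh
dishwasher: Runtime = 15 min × 31 = 465 min = 7.75 h
dishwasher: 1.43 kW × 7.75 h = 11.0825 kWh
server: Runtime = 24 h × 38 = 912 h
server: 0.57 kW × 912 h = 519.84 kWh
slow cooker: Runtime = 50 min × 14 = 700 min = 11.666666… h
slow cooker: 0.27 kW × 11.666666… h = 3.15 kWh
Total energy = 540.1475 kWh
Cost = 540.1475 × $0.31 = $167.45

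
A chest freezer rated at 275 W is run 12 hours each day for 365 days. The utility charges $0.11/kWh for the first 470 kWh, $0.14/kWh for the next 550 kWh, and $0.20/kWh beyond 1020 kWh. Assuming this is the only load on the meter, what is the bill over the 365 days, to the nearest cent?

Runtime = 12 h/day × 365 days = 4380 h
Energy = 0.275 kW × 4380 h = 1204.5 kWh
Tier 1 (0–470 kWh): 470 × $0.11 = $51.7
Tier 2 (470–1020 kWh): 550 × $0.14 = $77
Above 1020 kWh: 184.5 × $0.20 = $36.9
Bill = $165.60

$165.60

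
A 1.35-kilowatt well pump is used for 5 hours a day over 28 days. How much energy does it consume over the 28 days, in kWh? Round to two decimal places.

189.00 kWh

Runtime = 5 h/day × 28 days = 140 h
Energy = 1.35 kW × 140 h = 189 kWh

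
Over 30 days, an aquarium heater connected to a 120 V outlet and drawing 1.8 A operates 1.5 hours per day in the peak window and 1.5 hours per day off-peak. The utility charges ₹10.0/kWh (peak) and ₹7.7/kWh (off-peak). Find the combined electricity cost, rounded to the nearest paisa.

₹172.04

Power = 1.8 A × 120 V = 216 W = 0.216 kW
Peak energy = 0.216 kW × 1.5 h × 30 = 9.72 kWh
Off-peak energy = 0.216 kW × 1.5 h × 30 = 9.72 kWh
Cost = 9.72 × ₹10.0 + 9.72 × ₹7.7 = ₹97.2 + ₹74.844 = ₹172.04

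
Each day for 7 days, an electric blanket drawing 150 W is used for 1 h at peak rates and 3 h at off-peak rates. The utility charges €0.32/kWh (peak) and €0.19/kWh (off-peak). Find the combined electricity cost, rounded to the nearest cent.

Peak energy = 0.15 kW × 1 h × 7 = 1.05 kWh
Off-peak energy = 0.15 kW × 3 h × 7 = 3.15 kWh
Cost = 1.05 × €0.32 + 3.15 × €0.19 = €0.336 + €0.5985 = €0.93

€0.93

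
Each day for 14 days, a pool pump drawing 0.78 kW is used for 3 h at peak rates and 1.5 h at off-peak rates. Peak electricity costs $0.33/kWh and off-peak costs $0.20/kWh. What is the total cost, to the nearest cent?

Peak energy = 0.78 kW × 3 h × 14 = 32.76 kWh
Off-peak energy = 0.78 kW × 1.5 h × 14 = 16.38 kWh
Cost = 32.76 × $0.33 + 16.38 × $0.20 = $10.8108 + $3.276 = $14.09

$14.09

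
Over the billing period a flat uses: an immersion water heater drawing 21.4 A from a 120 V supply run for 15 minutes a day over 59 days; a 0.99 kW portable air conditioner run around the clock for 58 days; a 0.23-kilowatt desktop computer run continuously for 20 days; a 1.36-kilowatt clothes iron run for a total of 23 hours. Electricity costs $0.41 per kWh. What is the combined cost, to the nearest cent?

immersion water heater: Power = 21.4 A × 120 V = 2568 W = 2.568 kW
immersion water heater: Runtime = 15 min × 59 = 885 min = 14.75 h
immersion water heater: 2.568 kW × 14.75 h = 37.878 kWh
portable air conditioner: Runtime = 24 h × 58 = 1392 h
portable air conditioner: 0.99 kW × 1392 h = 1378.08 kWh
desktop computer: Runtime = 24 h × 20 = 480 h
desktop computer: 0.23 kW × 480 h = 110.4 kWh
clothes iron: 1.36 kW × 23 h = 31.28 kWh
Total energy = 1557.638 kWh
Cost = 1557.638 × $0.41 = $638.63

$638.63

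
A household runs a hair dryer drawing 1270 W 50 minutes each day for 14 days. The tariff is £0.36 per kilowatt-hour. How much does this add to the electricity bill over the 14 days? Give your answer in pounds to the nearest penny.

Runtime = 50 min × 14 = 700 min = 11.666666… h
Energy = 1.27 kW × 11.666666… h = 14.816666… kWh
Cost = 14.816666… kWh × £0.36/kWh = £5.33

£5.33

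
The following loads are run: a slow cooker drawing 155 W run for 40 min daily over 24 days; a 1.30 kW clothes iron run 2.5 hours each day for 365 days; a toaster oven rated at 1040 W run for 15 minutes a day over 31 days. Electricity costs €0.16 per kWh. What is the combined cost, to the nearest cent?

slow cooker: Runtime = 40 min × 24 = 960 min = 16 h
slow cooker: 0.155 kW × 16 h = 2.48 kWh
clothes iron: Runtime = 2.5 h/day × 365 days = 912.5 h
clothes iron: 1.3 kW × 912.5 h = 1186.25 kWh
toaster oven: Runtime = 15 min × 31 = 465 min = 7.75 h
toaster oven: 1.04 kW × 7.75 h = 8.06 kWh
Total energy = 1196.79 kWh
Cost = 1196.79 × €0.16 = €191.49

€191.49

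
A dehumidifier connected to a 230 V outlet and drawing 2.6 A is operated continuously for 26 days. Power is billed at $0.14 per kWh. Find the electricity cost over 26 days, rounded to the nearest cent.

Power = 2.6 A × 230 V = 598 W = 0.598 kW
Runtime = 24 h × 26 = 624 h
Energy = 0.598 kW × 624 h = 373.152 kWh
Cost = 373.152 kWh × $0.14/kWh = $52.24

$52.24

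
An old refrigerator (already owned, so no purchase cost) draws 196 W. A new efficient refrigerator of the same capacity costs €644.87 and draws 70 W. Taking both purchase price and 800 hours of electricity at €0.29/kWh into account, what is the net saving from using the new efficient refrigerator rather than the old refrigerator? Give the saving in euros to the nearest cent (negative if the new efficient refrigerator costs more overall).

-€615.64

old refrigerator: €0.00 + (196/1000) kW × 800 h × €0.29 = €0.00 + €45.472 = €45.472
new efficient refrigerator: €644.87 + (70/1000) kW × 800 h × €0.29 = €644.87 + €16.24 = €661.11
Saving = €45.472 − €661.11 = −€615.638 → -€615.64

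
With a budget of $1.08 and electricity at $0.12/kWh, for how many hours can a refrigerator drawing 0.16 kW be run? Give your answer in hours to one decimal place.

56.3 h

Energy available = $1.08 ÷ $0.12/kWh = 9 kWh
Hours = 9 kWh ÷ 0.16 kW = 56.3 h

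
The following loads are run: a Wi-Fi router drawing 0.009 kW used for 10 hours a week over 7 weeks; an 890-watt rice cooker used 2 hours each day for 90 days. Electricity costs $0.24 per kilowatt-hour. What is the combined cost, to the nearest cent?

Wi-Fi router: Runtime = 10 h/week × 7 weeks = 70 h
Wi-Fi router: 0.009 kW × 70 h = 0.63 kWh
rice cooker: Runtime = 2 h/day × 90 days = 180 h
rice cooker: 0.89 kW × 180 h = 160.2 kWh
Total energy = 160.83 kWh
Cost = 160.83 × $0.24 = $38.60

$38.60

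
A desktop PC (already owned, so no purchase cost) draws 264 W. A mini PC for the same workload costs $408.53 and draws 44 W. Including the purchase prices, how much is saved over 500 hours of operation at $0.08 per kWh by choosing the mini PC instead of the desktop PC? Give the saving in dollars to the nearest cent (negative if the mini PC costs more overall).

-$399.73

desktop PC: $0.00 + (264/1000) kW × 500 h × $0.08 = $0.00 + $10.56 = $10.56
mini PC: $408.53 + (44/1000) kW × 500 h × $0.08 = $408.53 + $1.76 = $410.29
Saving = $10.56 − $410.29 = −$399.73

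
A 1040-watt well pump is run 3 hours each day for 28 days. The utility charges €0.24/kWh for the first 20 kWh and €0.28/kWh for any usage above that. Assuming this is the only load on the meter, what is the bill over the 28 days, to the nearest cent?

Runtime = 3 h/day × 28 days = 84 h
Energy = 1.04 kW × 84 h = 87.36 kWh
Tier 1 (0–20 kWh): 20 × €0.24 = €4.8
Above 20 kWh: 67.36 × €0.28 = €18.8608
Bill = €23.66

€23.66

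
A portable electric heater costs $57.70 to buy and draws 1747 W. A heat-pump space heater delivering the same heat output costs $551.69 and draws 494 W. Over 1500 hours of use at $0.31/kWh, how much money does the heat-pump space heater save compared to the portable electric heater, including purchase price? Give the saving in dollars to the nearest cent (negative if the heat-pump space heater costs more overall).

$88.66

portable electric heater: $57.70 + (1747/1000) kW × 1500 h × $0.31 = $57.70 + $812.355 = $870.055
heat-pump space heater: $551.69 + (494/1000) kW × 1500 h × $0.31 = $551.69 + $229.71 = $781.4
Saving = $870.055 − $781.4 = $88.655 → $88.66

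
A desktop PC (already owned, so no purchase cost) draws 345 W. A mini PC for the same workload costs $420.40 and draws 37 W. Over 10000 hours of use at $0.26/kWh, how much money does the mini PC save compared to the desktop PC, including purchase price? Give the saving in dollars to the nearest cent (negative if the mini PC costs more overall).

$380.40

desktop PC: $0.00 + (345/1000) kW × 10000 h × $0.26 = $0.00 + $897 = $897
mini PC: $420.40 + (37/1000) kW × 10000 h × $0.26 = $420.40 + $96.2 = $516.6
Saving = $897 − $516.6 = $380.4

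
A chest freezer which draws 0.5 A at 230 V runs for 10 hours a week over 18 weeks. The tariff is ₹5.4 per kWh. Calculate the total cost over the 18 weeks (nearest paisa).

₹111.78

Power = 0.5 A × 230 V = 115 W = 0.115 kW
Runtime = 10 h/week × 18 weeks = 180 h
Energy = 0.115 kW × 180 h = 20.7 kWh
Cost = 20.7 kWh × ₹5.4/kWh = ₹111.78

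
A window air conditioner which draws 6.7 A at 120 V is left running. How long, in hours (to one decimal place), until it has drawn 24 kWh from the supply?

29.9 h

Power = 6.7 A × 120 V = 804 W = 0.804 kW
Hours = 24 kWh ÷ 0.804 kW = 29.9 h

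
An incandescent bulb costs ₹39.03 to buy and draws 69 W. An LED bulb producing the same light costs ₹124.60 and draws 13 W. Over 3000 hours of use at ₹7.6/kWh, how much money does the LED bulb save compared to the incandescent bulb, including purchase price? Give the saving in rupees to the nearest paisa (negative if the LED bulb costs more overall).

₹1191.23

incandescent bulb: ₹39.03 + (69/1000) kW × 3000 h × ₹7.6 = ₹39.03 + ₹1573.2 = ₹1612.23
LED bulb: ₹124.60 + (13/1000) kW × 3000 h × ₹7.6 = ₹124.60 + ₹296.4 = ₹421
Saving = ₹1612.23 − ₹421 = ₹1191.23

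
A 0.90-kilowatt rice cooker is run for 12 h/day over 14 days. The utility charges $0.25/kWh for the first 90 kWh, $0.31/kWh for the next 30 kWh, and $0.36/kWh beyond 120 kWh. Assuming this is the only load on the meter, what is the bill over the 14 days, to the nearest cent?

Runtime = 12 h/day × 14 days = 168 h
Energy = 0.9 kW × 168 h = 151.2 kWh
Tier 1 (0–90 kWh): 90 × $0.25 = $22.5
Tier 2 (90–120 kWh): 30 × $0.31 = $9.3
Above 120 kWh: 31.2 × $0.36 = $11.232
Bill = $43.03

$43.03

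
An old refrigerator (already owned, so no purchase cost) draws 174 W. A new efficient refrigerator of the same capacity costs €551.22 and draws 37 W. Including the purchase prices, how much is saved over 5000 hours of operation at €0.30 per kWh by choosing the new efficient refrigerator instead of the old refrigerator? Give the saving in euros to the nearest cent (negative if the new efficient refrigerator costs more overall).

old refrigerator: €0.00 + (174/1000) kW × 5000 h × €0.30 = €0.00 + €261 = €261
new efficient refrigerator: €551.22 + (37/1000) kW × 5000 h × €0.30 = €551.22 + €55.5 = €606.72
Saving = €261 − €606.72 = −€345.72

-€345.72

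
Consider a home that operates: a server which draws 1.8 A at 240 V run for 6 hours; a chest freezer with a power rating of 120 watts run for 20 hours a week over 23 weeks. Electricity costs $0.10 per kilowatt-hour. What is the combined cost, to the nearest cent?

$5.78

server: Power = 1.8 A × 240 V = 432 W = 0.432 kW
server: 0.432 kW × 6 h = 2.592 kWh
chest freezer: Runtime = 20 h/week × 23 weeks = 460 h
chest freezer: 0.12 kW × 460 h = 55.2 kWh
Total energy = 57.792 kWh
Cost = 57.792 × $0.10 = $5.78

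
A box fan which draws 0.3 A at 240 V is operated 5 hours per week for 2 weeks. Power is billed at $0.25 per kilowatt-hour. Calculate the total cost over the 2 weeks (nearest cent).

$0.18

Power = 0.3 A × 240 V = 72 W = 0.072 kW
Runtime = 5 h/week × 2 weeks = 10 h
Energy = 0.072 kW × 10 h = 0.72 kWh
Cost = 0.72 kWh × $0.25/kWh = $0.18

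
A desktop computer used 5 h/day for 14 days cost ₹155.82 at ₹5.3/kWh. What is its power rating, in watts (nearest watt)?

420 W

Energy = ₹155.82 ÷ ₹5.3/kWh = 29.4 kWh
Runtime = 5 h/day × 14 days = 70 h
Power = 29.4 kWh ÷ 70 h = 0.42 kW = 420 W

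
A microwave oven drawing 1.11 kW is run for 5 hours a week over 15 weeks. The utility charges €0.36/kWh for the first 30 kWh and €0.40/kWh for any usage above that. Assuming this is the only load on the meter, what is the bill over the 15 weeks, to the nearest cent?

€32.10

Runtime = 5 h/week × 15 weeks = 75 h
Energy = 1.11 kW × 75 h = 83.25 kWh
Tier 1 (0–30 kWh): 30 × €0.36 = €10.8
Above 30 kWh: 53.25 × €0.40 = €21.3
Bill = €32.10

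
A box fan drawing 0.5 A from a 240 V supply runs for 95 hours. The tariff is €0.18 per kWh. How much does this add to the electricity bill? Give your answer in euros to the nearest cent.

€2.05

Power = 0.5 A × 240 V = 120 W = 0.12 kW
Energy = 0.12 kW × 95 h = 11.4 kWh
Cost = 11.4 kWh × €0.18/kWh = €2.05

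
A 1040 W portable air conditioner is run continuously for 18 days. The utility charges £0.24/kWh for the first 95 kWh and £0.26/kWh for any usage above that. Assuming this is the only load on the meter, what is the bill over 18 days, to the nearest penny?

£114.91

Runtime = 24 h × 18 = 432 h
Energy = 1.04 kW × 432 h = 449.28 kWh
Tier 1 (0–95 kWh): 95 × £0.24 = £22.8
Above 95 kWh: 354.28 × £0.26 = £92.1128
Bill = £114.91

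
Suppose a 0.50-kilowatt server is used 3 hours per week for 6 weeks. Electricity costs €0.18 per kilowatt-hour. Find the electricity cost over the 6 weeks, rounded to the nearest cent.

Runtime = 3 h/week × 6 weeks = 18 h
Energy = 0.5 kW × 18 h = 9 kWh
Cost = 9 kWh × €0.18/kWh = €1.62

€1.62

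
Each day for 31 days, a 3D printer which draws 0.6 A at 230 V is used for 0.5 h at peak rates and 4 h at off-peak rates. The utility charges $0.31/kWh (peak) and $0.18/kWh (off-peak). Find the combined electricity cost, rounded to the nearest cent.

$3.74

Power = 0.6 A × 230 V = 138 W = 0.138 kW
Peak energy = 0.138 kW × 0.5 h × 31 = 2.139 kWh
Off-peak energy = 0.138 kW × 4 h × 31 = 17.112 kWh
Cost = 2.139 × $0.31 + 17.112 × $0.18 = $0.66309 + $3.08016 = $3.74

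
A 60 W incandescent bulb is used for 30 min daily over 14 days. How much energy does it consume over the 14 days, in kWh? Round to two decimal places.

0.42 kWh

Runtime = 30 min × 14 = 420 min = 7 h
Energy = 0.06 kW × 7 h = 0.42 kWh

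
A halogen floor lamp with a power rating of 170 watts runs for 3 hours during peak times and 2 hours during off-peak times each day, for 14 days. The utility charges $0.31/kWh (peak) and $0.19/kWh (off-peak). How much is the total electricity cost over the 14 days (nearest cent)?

Peak energy = 0.17 kW × 3 h × 14 = 7.14 kWh
Off-peak energy = 0.17 kW × 2 h × 14 = 4.76 kWh
Cost = 7.14 × $0.31 + 4.76 × $0.19 = $2.2134 + $0.9044 = $3.12

$3.12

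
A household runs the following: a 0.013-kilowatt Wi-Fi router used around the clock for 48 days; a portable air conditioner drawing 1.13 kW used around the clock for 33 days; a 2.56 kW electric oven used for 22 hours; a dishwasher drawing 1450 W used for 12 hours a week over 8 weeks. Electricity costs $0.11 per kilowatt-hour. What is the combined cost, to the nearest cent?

$121.60

Wi-Fi router: Runtime = 24 h × 48 = 1152 h
Wi-Fi router: 0.013 kW × 1152 h = 14.976 kWh
portable air conditioner: Runtime = 24 h × 33 = 792 h
portable air conditioner: 1.13 kW × 792 h = 894.96 kWh
electric oven: 2.56 kW × 22 h = 56.32 kWh
dishwasher: Runtime = 12 h/week × 8 weeks = 96 h
dishwasher: 1.45 kW × 96 h = 139.2 kWh
Total energy = 1105.456 kWh
Cost = 1105.456 × $0.11 = $121.60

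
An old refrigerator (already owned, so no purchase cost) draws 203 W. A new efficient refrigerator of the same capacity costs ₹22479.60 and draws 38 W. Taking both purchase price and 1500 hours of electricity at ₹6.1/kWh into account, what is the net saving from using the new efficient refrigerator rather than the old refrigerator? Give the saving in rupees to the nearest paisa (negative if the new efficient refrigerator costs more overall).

-₹20969.85

old refrigerator: ₹0.00 + (203/1000) kW × 1500 h × ₹6.1 = ₹0.00 + ₹1857.45 = ₹1857.45
new efficient refrigerator: ₹22479.60 + (38/1000) kW × 1500 h × ₹6.1 = ₹22479.60 + ₹347.7 = ₹22827.3
Saving = ₹1857.45 − ₹22827.3 = −₹20969.85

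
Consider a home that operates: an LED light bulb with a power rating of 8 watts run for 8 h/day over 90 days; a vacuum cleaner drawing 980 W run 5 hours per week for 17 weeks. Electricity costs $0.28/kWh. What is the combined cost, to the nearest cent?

LED light bulb: Runtime = 8 h/day × 90 days = 720 h
LED light bulb: 0.008 kW × 720 h = 5.76 kWh
vacuum cleaner: Runtime = 5 h/week × 17 weeks = 85 h
vacuum cleaner: 0.98 kW × 85 h = 83.3 kWh
Total energy = 89.06 kWh
Cost = 89.06 × $0.28 = $24.94

$24.94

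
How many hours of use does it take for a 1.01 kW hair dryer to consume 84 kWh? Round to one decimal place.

Hours = 84 kWh ÷ 1.01 kW = 83.2 h

83.2 h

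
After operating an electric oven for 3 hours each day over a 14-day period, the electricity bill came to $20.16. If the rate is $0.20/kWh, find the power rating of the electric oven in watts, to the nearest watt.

Energy = $20.16 ÷ $0.20/kWh = 100.8 kWh
Runtime = 3 h/day × 14 days = 42 h
Power = 100.8 kWh ÷ 42 h = 2.4 kW = 2400 W

2400 W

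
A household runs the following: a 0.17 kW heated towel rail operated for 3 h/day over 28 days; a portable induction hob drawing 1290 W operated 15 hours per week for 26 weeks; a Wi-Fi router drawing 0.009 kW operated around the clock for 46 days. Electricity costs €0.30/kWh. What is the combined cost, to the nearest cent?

heated towel rail: Runtime = 3 h/day × 28 days = 84 h
heated towel rail: 0.17 kW × 84 h = 14.28 kWh
portable induction hob: Runtime = 15 h/week × 26 weeks = 390 h
portable induction hob: 1.29 kW × 390 h = 503.1 kWh
Wi-Fi router: Runtime = 24 h × 46 = 1104 h
Wi-Fi router: 0.009 kW × 1104 h = 9.936 kWh
Total energy = 527.316 kWh
Cost = 527.316 × €0.30 = €158.19

€158.19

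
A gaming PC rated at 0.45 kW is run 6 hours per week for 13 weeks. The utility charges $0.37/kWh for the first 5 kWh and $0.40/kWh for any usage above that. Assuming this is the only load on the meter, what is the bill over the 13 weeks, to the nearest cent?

$13.89

Runtime = 6 h/week × 13 weeks = 78 h
Energy = 0.45 kW × 78 h = 35.1 kWh
Tier 1 (0–5 kWh): 5 × $0.37 = $1.85
Above 5 kWh: 30.1 × $0.40 = $12.04
Bill = $13.89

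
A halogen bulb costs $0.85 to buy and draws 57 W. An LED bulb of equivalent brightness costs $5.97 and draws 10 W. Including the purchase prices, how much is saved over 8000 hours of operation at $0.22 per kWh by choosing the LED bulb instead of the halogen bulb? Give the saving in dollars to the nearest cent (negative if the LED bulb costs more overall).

halogen bulb: $0.85 + (57/1000) kW × 8000 h × $0.22 = $0.85 + $100.32 = $101.17
LED bulb: $5.97 + (10/1000) kW × 8000 h × $0.22 = $5.97 + $17.6 = $23.57
Saving = $101.17 − $23.57 = $77.6

$77.60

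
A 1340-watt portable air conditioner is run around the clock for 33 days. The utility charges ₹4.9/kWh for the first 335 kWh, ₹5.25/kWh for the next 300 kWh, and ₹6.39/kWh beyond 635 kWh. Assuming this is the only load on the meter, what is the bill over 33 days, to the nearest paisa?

₹5940.43

Runtime = 24 h × 33 = 792 h
Energy = 1.34 kW × 792 h = 1061.28 kWh
Tier 1 (0–335 kWh): 335 × ₹4.9 = ₹1641.5
Tier 2 (335–635 kWh): 300 × ₹5.25 = ₹1575
Above 635 kWh: 426.28 × ₹6.39 = ₹2723.9292
Bill = ₹5940.43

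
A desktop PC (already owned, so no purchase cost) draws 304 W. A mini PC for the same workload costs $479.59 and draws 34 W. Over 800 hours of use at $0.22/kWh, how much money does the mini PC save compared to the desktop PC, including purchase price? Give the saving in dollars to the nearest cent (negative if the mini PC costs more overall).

desktop PC: $0.00 + (304/1000) kW × 800 h × $0.22 = $0.00 + $53.504 = $53.504
mini PC: $479.59 + (34/1000) kW × 800 h × $0.22 = $479.59 + $5.984 = $485.574
Saving = $53.504 − $485.574 = −$432.07

-$432.07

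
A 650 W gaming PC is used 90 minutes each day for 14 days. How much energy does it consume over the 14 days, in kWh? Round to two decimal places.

Runtime = 90 min × 14 = 1260 min = 21 h
Energy = 0.65 kW × 21 h = 13.65 kWh

13.65 kWh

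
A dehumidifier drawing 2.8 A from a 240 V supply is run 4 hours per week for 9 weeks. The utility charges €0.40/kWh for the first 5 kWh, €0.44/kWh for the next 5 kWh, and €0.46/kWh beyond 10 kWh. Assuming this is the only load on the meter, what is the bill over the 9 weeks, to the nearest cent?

Power = 2.8 A × 240 V = 672 W = 0.672 kW
Runtime = 4 h/week × 9 weeks = 36 h
Energy = 0.672 kW × 36 h = 24.192 kWh
Tier 1 (0–5 kWh): 5 × €0.40 = €2
Tier 2 (5–10 kWh): 5 × €0.44 = €2.2
Above 10 kWh: 14.192 × €0.46 = €6.52832
Bill = €10.73

€10.73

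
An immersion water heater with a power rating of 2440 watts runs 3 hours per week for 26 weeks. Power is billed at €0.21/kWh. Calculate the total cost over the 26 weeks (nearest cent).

Runtime = 3 h/week × 26 weeks = 78 h
Energy = 2.44 kW × 78 h = 190.32 kWh
Cost = 190.32 kWh × €0.21/kWh = €39.97

€39.97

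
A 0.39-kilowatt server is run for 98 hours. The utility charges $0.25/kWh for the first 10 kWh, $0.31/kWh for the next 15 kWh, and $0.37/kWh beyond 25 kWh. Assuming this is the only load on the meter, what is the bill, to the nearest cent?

Energy = 0.39 kW × 98 h = 38.22 kWh
Tier 1 (0–10 kWh): 10 × $0.25 = $2.5
Tier 2 (10–25 kWh): 15 × $0.31 = $4.65
Above 25 kWh: 13.22 × $0.37 = $4.8914
Bill = $12.04

$12.04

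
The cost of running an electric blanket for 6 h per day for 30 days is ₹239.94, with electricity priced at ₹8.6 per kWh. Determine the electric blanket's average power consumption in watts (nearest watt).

Energy = ₹239.94 ÷ ₹8.6/kWh = 27.9 kWh
Runtime = 6 h/day × 30 days = 180 h
Power = 27.9 kWh ÷ 180 h = 0.155 kW = 155 W

155 W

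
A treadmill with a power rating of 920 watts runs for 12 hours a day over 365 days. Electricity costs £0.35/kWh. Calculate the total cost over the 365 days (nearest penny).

Runtime = 12 h/day × 365 days = 4380 h
Energy = 0.92 kW × 4380 h = 4029.6 kWh
Cost = 4029.6 kWh × £0.35/kWh = £1410.36

£1410.36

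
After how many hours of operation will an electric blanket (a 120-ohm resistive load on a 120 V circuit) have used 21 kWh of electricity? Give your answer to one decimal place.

Power = V²/R = 120²/120 = 120 W = 0.12 kW
Hours = 21 kWh ÷ 0.12 kW = 175.0 h

175.0 h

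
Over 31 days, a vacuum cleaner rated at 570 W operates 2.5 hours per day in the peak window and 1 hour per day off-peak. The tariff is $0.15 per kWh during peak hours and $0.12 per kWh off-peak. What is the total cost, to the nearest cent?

Peak energy = 0.57 kW × 2.5 h × 31 = 44.175 kWh
Off-peak energy = 0.57 kW × 1 h × 31 = 17.67 kWh
Cost = 44.175 × $0.15 + 17.67 × $0.12 = $6.62625 + $2.1204 = $8.75

$8.75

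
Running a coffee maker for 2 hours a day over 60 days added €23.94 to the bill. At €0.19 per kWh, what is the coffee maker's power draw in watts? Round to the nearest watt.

Energy = €23.94 ÷ €0.19/kWh = 126 kWh
Runtime = 2 h/day × 60 days = 120 h
Power = 126 kWh ÷ 120 h = 1.05 kW = 1050 W

1050 W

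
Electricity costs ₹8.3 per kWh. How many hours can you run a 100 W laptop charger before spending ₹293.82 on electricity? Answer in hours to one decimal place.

354.0 h

Energy available = ₹293.82 ÷ ₹8.3/kWh = 35.4 kWh
Hours = 35.4 kWh ÷ 0.1 kW = 354.0 h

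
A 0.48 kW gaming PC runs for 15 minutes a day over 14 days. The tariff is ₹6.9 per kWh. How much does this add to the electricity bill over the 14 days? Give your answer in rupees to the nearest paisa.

₹11.59

Runtime = 15 min × 14 = 210 min = 3.5 h
Energy = 0.48 kW × 3.5 h = 1.68 kWh
Cost = 1.68 kWh × ₹6.9/kWh = ₹11.59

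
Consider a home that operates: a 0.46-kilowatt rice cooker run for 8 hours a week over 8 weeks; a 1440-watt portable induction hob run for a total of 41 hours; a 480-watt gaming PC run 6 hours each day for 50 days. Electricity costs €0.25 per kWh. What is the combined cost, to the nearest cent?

rice cooker: Runtime = 8 h/week × 8 weeks = 64 h
rice cooker: 0.46 kW × 64 h = 29.44 kWh
portable induction hob: 1.44 kW × 41 h = 59.04 kWh
gaming PC: Runtime = 6 h/day × 50 days = 300 h
gaming PC: 0.48 kW × 300 h = 144 kWh
Total energy = 232.48 kWh
Cost = 232.48 × €0.25 = €58.12

€58.12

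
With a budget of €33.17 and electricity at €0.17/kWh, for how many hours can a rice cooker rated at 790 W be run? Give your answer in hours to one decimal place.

247.0 h

Energy available = €33.17 ÷ €0.17/kWh = 195.1176 kWh
Hours = 195.1176 kWh ÷ 0.79 kW = 247.0 h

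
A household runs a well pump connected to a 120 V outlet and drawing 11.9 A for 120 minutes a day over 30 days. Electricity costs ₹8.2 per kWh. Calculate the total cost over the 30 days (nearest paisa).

₹702.58

Power = 11.9 A × 120 V = 1428 W = 1.428 kW
Runtime = 120 min × 30 = 3600 min = 60 h
Energy = 1.428 kW × 60 h = 85.68 kWh
Cost = 85.68 kWh × ₹8.2/kWh = ₹702.58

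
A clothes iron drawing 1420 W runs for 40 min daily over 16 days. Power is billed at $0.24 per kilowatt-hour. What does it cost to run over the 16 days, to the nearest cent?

$3.64

Runtime = 40 min × 16 = 640 min = 10.666666… h
Energy = 1.42 kW × 10.666666… h = 15.146666… kWh
Cost = 15.146666… kWh × $0.24/kWh = $3.64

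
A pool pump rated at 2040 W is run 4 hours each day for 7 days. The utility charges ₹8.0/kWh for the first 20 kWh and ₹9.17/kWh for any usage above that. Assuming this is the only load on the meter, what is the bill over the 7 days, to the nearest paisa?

₹500.39

Runtime = 4 h/day × 7 days = 28 h
Energy = 2.04 kW × 28 h = 57.12 kWh
Tier 1 (0–20 kWh): 20 × ₹8.0 = ₹160
Above 20 kWh: 37.12 × ₹9.17 = ₹340.3904
Bill = ₹500.39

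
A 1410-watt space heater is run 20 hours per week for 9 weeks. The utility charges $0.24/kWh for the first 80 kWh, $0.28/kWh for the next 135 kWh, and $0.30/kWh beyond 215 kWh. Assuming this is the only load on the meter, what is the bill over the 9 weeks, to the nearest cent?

$68.64

Runtime = 20 h/week × 9 weeks = 180 h
Energy = 1.41 kW × 180 h = 253.8 kWh
Tier 1 (0–80 kWh): 80 × $0.24 = $19.2
Tier 2 (80–215 kWh): 135 × $0.28 = $37.8
Above 215 kWh: 38.8 × $0.30 = $11.64
Bill = $68.64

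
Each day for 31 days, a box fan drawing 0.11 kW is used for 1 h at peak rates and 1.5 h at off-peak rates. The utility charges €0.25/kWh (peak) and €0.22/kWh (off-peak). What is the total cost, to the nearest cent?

€1.98

Peak energy = 0.11 kW × 1 h × 31 = 3.41 kWh
Off-peak energy = 0.11 kW × 1.5 h × 31 = 5.115 kWh
Cost = 3.41 × €0.25 + 5.115 × €0.22 = €0.8525 + €1.1253 = €1.98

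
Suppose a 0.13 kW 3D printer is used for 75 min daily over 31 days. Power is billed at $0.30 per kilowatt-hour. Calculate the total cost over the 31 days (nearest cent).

$1.51

Runtime = 75 min × 31 = 2325 min = 38.75 h
Energy = 0.13 kW × 38.75 h = 5.0375 kWh
Cost = 5.0375 kWh × $0.30/kWh = $1.51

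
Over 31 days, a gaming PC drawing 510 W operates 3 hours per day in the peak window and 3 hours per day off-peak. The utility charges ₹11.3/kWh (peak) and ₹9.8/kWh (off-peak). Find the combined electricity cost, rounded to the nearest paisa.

₹1000.77

Peak energy = 0.51 kW × 3 h × 31 = 47.43 kWh
Off-peak energy = 0.51 kW × 3 h × 31 = 47.43 kWh
Cost = 47.43 × ₹11.3 + 47.43 × ₹9.8 = ₹535.959 + ₹464.814 = ₹1000.77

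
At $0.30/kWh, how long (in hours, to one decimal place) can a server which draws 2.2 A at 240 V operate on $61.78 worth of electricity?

Power = 2.2 A × 240 V = 528 W = 0.528 kW
Energy available = $61.78 ÷ $0.30/kWh = 205.9333 kWh
Hours = 205.9333 kWh ÷ 0.528 kW = 390.0 h

390.0 h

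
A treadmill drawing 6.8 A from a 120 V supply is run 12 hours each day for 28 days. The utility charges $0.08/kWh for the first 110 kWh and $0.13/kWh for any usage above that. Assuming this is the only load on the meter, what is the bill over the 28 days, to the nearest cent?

Power = 6.8 A × 120 V = 816 W = 0.816 kW
Runtime = 12 h/day × 28 days = 336 h
Energy = 0.816 kW × 336 h = 274.176 kWh
Tier 1 (0–110 kWh): 110 × $0.08 = $8.8
Above 110 kWh: 164.176 × $0.13 = $21.34288
Bill = $30.14

$30.14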